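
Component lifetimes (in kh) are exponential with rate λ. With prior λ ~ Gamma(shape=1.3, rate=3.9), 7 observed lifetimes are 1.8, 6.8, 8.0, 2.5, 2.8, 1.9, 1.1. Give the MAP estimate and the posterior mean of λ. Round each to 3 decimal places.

Σ times = 24.9. Posterior: Gamma(shape = 1.3+7 = 8.3, rate = 3.9+24.9 = 28.8).
Mode = (α−1)/β = 7.3/28.8 = 0.253.
Mean = α/β = 8.3/28.8 = 0.288.

MAP = 0.253, posterior mean = 0.288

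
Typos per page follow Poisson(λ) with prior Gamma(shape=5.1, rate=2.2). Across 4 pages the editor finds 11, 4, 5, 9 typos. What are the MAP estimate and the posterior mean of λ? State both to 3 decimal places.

Σ counts = 29. Posterior: Gamma(shape = 5.1+29 = 34.1, rate = 2.2+4 = 6.2).
Mode = (α−1)/β = 33.1/6.2 = 5.339.
Mean = α/β = 34.1/6.2 = 5.500.

MAP = 5.339, posterior mean = 5.500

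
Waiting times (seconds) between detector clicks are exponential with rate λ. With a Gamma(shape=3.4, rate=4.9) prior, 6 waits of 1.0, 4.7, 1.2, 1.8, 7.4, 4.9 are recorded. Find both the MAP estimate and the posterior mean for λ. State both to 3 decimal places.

Σ times = 21.0. Posterior: Gamma(shape = 3.4+6 = 9.4, rate = 4.9+21.0 = 25.9).
Mode = (α−1)/β = 8.4/25.9 = 0.324.
Mean = α/β = 9.4/25.9 = 0.363.
The mean is pulled above the mode by the posterior's right skew.

MAP = 0.324, posterior mean = 0.363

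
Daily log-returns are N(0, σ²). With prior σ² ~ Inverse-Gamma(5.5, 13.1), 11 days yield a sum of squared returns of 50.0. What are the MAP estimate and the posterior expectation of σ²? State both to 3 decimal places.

MAP = 3.175, posterior mean = 3.810

Posterior: Inverse-Gamma(shape = 5.5+11/2 = 11.0, scale = 13.1+50.0/2 = 38.1).
Mode = β/(α+1) = 38.1/12.0 = 3.175.
Mean = β/(α−1) = 38.1/10.0 = 3.810.
Mean > mode: the posterior has a right tail.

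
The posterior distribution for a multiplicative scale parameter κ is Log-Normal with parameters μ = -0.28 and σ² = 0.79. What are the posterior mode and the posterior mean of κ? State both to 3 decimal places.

Mode = exp(μ − σ²) = exp(-1.07) = 0.343.
Mean = exp(μ + σ²/2) = exp(0.115) = 1.122.
The posterior is right-skewed, so the mean exceeds the mode.

posterior mode = 0.343, posterior mean = 1.122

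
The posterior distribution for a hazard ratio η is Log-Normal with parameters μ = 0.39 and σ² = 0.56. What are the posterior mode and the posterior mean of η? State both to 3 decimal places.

MAP: 0.844. Posterior mean: 1.954.

Mode = exp(μ − σ²) = exp(-0.17) = 0.844.
Mean = exp(μ + σ²/2) = exp(0.670) = 1.954.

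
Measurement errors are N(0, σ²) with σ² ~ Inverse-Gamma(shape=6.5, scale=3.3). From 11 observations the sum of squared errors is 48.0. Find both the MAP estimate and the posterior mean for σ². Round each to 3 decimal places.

Posterior: Inverse-Gamma(shape = 6.5+11/2 = 12.0, scale = 3.3+48.0/2 = 27.3).
Mode = β/(α+1) = 27.3/13.0 = 2.100.
Mean = β/(α−1) = 27.3/11.0 = 2.482.
Right-skewed posterior ⇒ mode < mean.

σ²_MAP = 2.100, E[σ²|data] = 2.482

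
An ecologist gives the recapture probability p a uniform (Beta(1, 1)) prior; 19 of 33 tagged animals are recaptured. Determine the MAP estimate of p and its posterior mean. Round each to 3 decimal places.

MAP estimate = 0.576, posterior mean = 0.571

Posterior: Beta(1+19, 1+14) = Beta(20, 15).
Mode = (20−1)/(20+15−2) = 19/33 = 0.576.
With a flat prior the MAP equals the MLE, 19/33.
Mean = 20/(20+15) = 20/35 = 0.571.
Left-skewed posterior ⇒ mean < mode.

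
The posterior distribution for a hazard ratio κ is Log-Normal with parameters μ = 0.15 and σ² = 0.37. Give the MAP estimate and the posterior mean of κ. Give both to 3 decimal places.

Mode = exp(μ − σ²) = exp(-0.22) = 0.803.
Mean = exp(μ + σ²/2) = exp(0.335) = 1.398.

MAP estimate = 0.803, posterior mean = 1.398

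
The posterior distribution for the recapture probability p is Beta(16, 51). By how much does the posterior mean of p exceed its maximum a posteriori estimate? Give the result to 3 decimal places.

0.008

Mode = (16−1)/(16+51−2) = 15/65 = 0.231.
Mean = 16/(16+51) = 16/67 = 0.239.
Difference = 0.239 − 0.231 = 0.008.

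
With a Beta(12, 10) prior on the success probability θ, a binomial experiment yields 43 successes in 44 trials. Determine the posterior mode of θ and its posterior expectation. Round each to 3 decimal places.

MAP = 0.844, posterior mean = 0.833

Posterior: Beta(12+43, 10+1) = Beta(55, 11).
Mode = (55−1)/(55+11−2) = 54/64 = 0.844.
Mean = 55/(55+11) = 55/66 = 0.833.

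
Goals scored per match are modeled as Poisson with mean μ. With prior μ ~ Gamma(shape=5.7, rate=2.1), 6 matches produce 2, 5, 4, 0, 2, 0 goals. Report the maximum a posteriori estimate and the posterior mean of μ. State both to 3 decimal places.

Σ counts = 13. Posterior: Gamma(shape = 5.7+13 = 18.7, rate = 2.1+6 = 8.1).
Mode = (α−1)/β = 17.7/8.1 = 2.185.
Mean = α/β = 18.7/8.1 = 2.309.
Mean > mode: the posterior has a right tail.

MAP: 2.185. Posterior mean: 2.309.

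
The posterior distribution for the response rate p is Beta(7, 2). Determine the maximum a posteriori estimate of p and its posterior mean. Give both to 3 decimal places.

MAP = 0.857; posterior mean = 0.778

Mode = (7−1)/(7+2−2) = 6/7 = 0.857.
Mean = 7/(7+2) = 7/9 = 0.778.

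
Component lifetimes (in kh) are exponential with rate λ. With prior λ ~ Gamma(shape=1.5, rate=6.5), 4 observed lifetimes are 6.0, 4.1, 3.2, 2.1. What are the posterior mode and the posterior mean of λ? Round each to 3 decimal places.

Σ times = 15.4. Posterior: Gamma(shape = 1.5+4 = 5.5, rate = 6.5+15.4 = 21.9).
Mode = (α−1)/β = 4.5/21.9 = 0.205.
Mean = α/β = 5.5/21.9 = 0.251.
Mean > mode: the posterior has a right tail.

MAP: 0.205. Posterior mean: 0.251.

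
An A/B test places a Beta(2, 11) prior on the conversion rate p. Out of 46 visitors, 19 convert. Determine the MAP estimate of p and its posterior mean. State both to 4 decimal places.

MAP: 0.3509. Posterior mean: 0.3559.

Posterior: Beta(2+19, 11+27) = Beta(21, 38).
Mode = (21−1)/(21+38−2) = 20/57 = 0.3509.
Mean = 21/(21+38) = 21/59 = 0.3559.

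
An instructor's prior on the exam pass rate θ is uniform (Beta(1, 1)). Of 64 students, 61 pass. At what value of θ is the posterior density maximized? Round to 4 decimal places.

0.9531

Posterior: Beta(1+61, 1+3) = Beta(62, 4).
Mode = (62−1)/(62+4−2) = 61/64 = 0.9531.
With a flat prior the MAP equals the MLE, 61/64.
Mean = 62/(62+4) = 62/66 = 0.9394.
This is the posterior mode — the MAP estimate.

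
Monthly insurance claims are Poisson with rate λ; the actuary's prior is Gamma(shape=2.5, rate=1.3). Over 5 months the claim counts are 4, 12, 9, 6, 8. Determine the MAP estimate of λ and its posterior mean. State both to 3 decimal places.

MAP: 6.429. Posterior mean: 6.587.

Σ counts = 39. Posterior: Gamma(shape = 2.5+39 = 41.5, rate = 1.3+5 = 6.3).
Mode = (α−1)/β = 40.5/6.3 = 6.429.
Mean = α/β = 41.5/6.3 = 6.587.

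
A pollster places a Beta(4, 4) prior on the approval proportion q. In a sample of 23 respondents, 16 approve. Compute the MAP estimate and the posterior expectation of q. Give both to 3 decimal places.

Posterior: Beta(4+16, 4+7) = Beta(20, 11).
Mode = (20−1)/(20+11−2) = 19/29 = 0.655.
Mean = 20/(20+11) = 20/31 = 0.645.
The mean is pulled below the mode by the posterior's left skew.

MAP = 0.655, posterior mean = 0.645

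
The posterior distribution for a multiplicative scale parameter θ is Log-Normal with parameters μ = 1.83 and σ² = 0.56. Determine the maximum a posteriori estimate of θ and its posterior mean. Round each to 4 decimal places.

Mode = exp(μ − σ²) = exp(1.27) = 3.5609.
Mean = exp(μ + σ²/2) = exp(2.110) = 8.2482.

θ_MAP = 3.5609, E[θ|data] = 8.2482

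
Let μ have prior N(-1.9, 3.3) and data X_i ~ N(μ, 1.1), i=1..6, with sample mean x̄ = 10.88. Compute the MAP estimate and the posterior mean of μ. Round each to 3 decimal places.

MAP estimate = 10.207, posterior mean = 10.207

Posterior for μ is Normal. Precision-weighted mean: (1/3.3·-1.9 + 6/1.1·10.88) / (1/3.3 + 6/1.1) = 10.207.
A Normal posterior is symmetric, so mode = mean.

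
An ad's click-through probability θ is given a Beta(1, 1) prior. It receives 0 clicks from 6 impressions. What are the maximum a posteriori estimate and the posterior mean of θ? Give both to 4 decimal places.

MAP = 0.0000, posterior mean = 0.1250

Posterior: Beta(1+0, 1+6) = Beta(1, 7).
Since α = 1 ≤ 1 and β > 1, the Beta density is monotone decreasing on [0,1]; the mode is at 0.
Mean = 1/(1+7) = 0.1250.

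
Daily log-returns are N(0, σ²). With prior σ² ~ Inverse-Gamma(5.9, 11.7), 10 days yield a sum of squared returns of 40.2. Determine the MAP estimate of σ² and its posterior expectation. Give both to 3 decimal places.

Posterior: Inverse-Gamma(shape = 5.9+10/2 = 10.9, scale = 11.7+40.2/2 = 31.8).
Mode = β/(α+1) = 31.8/11.9 = 2.672.
Mean = β/(α−1) = 31.8/9.9 = 3.212.

MAP estimate = 2.672, posterior expectation = 3.212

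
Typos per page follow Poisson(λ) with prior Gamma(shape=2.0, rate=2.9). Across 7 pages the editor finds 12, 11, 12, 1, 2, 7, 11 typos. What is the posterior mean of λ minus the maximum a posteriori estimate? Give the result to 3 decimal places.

Σ counts = 56. Posterior: Gamma(shape = 2.0+56 = 58.0, rate = 2.9+7 = 9.9).
Mode = (α−1)/β = 57.0/9.9 = 5.758.
Mean = α/β = 58.0/9.9 = 5.859.
Difference = 5.859 − 5.758 = 0.101.

0.101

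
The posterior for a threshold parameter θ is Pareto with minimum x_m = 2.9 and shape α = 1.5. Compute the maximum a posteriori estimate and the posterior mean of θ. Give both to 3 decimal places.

MAP = 2.900; posterior mean = 8.700

The Pareto density is strictly decreasing on [x_m, ∞), so the mode is x_m = 2.900.
Mean = α·x_m/(α−1) = 1.5·2.9/0.5 = 8.700.
Right-skewed posterior ⇒ mode < mean.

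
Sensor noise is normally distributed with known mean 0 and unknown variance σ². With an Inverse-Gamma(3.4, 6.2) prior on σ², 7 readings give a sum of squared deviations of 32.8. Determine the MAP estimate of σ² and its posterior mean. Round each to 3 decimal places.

Posterior: Inverse-Gamma(shape = 3.4+7/2 = 6.9, scale = 6.2+32.8/2 = 22.6).
Mode = β/(α+1) = 22.6/7.9 = 2.861.
Mean = β/(α−1) = 22.6/5.9 = 3.831.

σ²_MAP = 2.861, E[σ²|data] = 3.831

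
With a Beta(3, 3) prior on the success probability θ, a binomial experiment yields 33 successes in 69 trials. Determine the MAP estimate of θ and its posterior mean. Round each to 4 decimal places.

Posterior: Beta(3+33, 3+36) = Beta(36, 39).
Mode = (36−1)/(36+39−2) = 35/73 = 0.4795.
Mean = 36/(36+39) = 36/75 = 0.4800.

MAP: 0.4795. Posterior mean: 0.4800.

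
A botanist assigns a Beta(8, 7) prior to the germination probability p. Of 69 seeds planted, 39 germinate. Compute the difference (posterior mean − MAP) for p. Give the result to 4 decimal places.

Posterior: Beta(8+39, 7+30) = Beta(47, 37).
Mode = (47−1)/(47+37−2) = 46/82 = 0.5610.
Mean = 47/(47+37) = 47/84 = 0.5595.
Difference = 0.5595 − 0.5610 = -0.0015.

-0.0015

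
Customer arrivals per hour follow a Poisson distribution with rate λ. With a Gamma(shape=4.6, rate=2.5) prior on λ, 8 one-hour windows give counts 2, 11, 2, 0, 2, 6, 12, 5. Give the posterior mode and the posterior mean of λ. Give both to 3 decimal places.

MAP: 4.152. Posterior mean: 4.248.

Σ counts = 40. Posterior: Gamma(shape = 4.6+40 = 44.6, rate = 2.5+8 = 10.5).
Mode = (α−1)/β = 43.6/10.5 = 4.152.
Mean = α/β = 44.6/10.5 = 4.248.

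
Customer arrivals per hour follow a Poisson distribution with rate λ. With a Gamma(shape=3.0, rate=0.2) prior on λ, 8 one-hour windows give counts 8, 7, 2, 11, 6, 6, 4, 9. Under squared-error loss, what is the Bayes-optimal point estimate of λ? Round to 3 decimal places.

Σ counts = 53. Posterior: Gamma(shape = 3.0+53 = 56.0, rate = 0.2+8 = 8.2).
Mode = (α−1)/β = 55.0/8.2 = 6.707.
Mean = α/β = 56.0/8.2 = 6.829.
Squared-error loss ⇒ the optimal estimator is the posterior mean.

6.829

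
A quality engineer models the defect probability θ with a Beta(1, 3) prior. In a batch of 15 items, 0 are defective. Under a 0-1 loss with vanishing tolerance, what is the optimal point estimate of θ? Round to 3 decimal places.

0.000

Posterior: Beta(1+0, 3+15) = Beta(1, 18).
Since α = 1 ≤ 1 and β > 1, the Beta density is monotone decreasing on [0,1]; the mode is at 0.
Mean = 1/(1+18) = 0.053.
This is the posterior mode — the MAP estimate.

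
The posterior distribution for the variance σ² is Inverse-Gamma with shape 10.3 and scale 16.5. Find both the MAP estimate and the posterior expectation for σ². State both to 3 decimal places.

Mode = β/(α+1) = 16.5/11.3 = 1.460.
Mean = β/(α−1) = 16.5/9.3 = 1.774.

MAP = 1.460, posterior mean = 1.774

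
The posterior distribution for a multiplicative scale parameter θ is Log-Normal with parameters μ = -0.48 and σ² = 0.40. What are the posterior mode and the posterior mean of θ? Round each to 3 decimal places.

θ_MAP = 0.415, E[θ|data] = 0.756

Mode = exp(μ − σ²) = exp(-0.88) = 0.415.
Mean = exp(μ + σ²/2) = exp(-0.280) = 0.756.
The mean is pulled above the mode by the posterior's right skew.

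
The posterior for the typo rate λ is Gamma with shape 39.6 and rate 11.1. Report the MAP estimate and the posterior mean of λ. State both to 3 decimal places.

λ_MAP = 3.477, E[λ|data] = 3.568

Mode = (α−1)/β = 38.6/11.1 = 3.477.
Mean = α/β = 39.6/11.1 = 3.568.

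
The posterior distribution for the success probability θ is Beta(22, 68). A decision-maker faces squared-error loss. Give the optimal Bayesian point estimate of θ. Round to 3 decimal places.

Mode = (22−1)/(22+68−2) = 21/88 = 0.239.
Mean = 22/(22+68) = 22/90 = 0.244.
Squared-error loss ⇒ the optimal estimator is the posterior mean.

0.244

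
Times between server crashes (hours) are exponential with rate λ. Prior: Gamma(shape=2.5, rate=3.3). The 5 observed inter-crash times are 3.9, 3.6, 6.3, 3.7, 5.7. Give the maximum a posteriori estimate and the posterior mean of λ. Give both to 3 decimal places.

MAP: 0.245. Posterior mean: 0.283.

Σ times = 23.2. Posterior: Gamma(shape = 2.5+5 = 7.5, rate = 3.3+23.2 = 26.5).
Mode = (α−1)/β = 6.5/26.5 = 0.245.
Mean = α/β = 7.5/26.5 = 0.283.
The posterior is right-skewed, so the mean exceeds the mode.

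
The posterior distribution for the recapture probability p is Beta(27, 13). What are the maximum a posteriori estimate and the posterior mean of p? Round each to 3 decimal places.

MAP: 0.684. Posterior mean: 0.675.

Mode = (27−1)/(27+13−2) = 26/38 = 0.684.
Mean = 27/(27+13) = 27/40 = 0.675.
The posterior is left-skewed, so the mode exceeds the mean.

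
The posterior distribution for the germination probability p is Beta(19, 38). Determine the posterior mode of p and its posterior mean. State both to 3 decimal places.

Mode = (19−1)/(19+38−2) = 18/55 = 0.327.
Mean = 19/(19+38) = 19/57 = 0.333.
Mean > mode: the posterior has a right tail.

p_MAP = 0.327, E[p|data] = 0.333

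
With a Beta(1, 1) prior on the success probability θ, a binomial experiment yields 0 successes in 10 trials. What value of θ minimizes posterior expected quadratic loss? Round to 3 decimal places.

Posterior: Beta(1+0, 1+10) = Beta(1, 11).
Since α = 1 ≤ 1 and β > 1, the Beta density is monotone decreasing on [0,1]; the mode is at 0.
Mean = 1/(1+11) = 0.083.
Quadratic loss ⇒ the optimal estimator is the posterior mean.

0.083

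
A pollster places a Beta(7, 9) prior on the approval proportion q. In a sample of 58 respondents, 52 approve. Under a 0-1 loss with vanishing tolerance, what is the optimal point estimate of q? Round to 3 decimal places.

0.806

Posterior: Beta(7+52, 9+6) = Beta(59, 15).
Mode = (59−1)/(59+15−2) = 58/72 = 0.806.
Mean = 59/(59+15) = 59/74 = 0.797.
This is the posterior mode — the MAP estimate.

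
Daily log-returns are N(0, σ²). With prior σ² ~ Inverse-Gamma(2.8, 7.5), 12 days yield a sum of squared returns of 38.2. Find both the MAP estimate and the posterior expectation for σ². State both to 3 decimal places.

MAP = 2.714; posterior mean = 3.410

Posterior: Inverse-Gamma(shape = 2.8+12/2 = 8.8, scale = 7.5+38.2/2 = 26.6).
Mode = β/(α+1) = 26.6/9.8 = 2.714.
Mean = β/(α−1) = 26.6/7.8 = 3.410.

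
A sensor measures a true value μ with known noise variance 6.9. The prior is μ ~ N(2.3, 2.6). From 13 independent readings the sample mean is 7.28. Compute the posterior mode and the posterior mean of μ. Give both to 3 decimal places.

MAP: 6.436. Posterior mean: 6.436.

Posterior for μ is Normal. Precision-weighted mean: (1/2.6·2.3 + 13/6.9·7.28) / (1/2.6 + 13/6.9) = 6.436.
A Normal posterior is symmetric, so mode = mean.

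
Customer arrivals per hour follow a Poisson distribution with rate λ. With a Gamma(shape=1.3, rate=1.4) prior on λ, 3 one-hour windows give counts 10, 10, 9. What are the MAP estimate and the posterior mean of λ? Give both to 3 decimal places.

Σ counts = 29. Posterior: Gamma(shape = 1.3+29 = 30.3, rate = 1.4+3 = 4.4).
Mode = (α−1)/β = 29.3/4.4 = 6.659.
Mean = α/β = 30.3/4.4 = 6.886.
The mean is pulled above the mode by the posterior's right skew.

MAP estimate = 6.659, posterior mean = 6.886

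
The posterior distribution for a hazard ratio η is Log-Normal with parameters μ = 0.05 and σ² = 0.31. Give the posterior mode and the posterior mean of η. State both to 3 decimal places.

Mode = exp(μ − σ²) = exp(-0.26) = 0.771.
Mean = exp(μ + σ²/2) = exp(0.205) = 1.228.
Mean > mode: the posterior has a right tail.

posterior mode = 0.771, posterior mean = 1.228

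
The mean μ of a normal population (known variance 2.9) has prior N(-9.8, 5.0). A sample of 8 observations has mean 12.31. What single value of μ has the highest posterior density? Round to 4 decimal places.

10.8154

Posterior for μ is Normal. Precision-weighted mean: (1/5.0·-9.8 + 8/2.9·12.31) / (1/5.0 + 8/2.9) = 10.8154.
A Normal posterior is symmetric, so mode = mean.
This is the posterior mode — the MAP estimate.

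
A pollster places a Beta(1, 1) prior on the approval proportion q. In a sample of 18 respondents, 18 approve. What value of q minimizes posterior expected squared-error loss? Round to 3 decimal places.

0.950

Posterior: Beta(1+18, 1+0) = Beta(19, 1).
Since β = 1 ≤ 1 and α > 1, the Beta density is monotone increasing on [0,1]; the mode is at 1.
Mean = 19/(19+1) = 0.950.
Squared-error loss ⇒ the optimal estimator is the posterior mean.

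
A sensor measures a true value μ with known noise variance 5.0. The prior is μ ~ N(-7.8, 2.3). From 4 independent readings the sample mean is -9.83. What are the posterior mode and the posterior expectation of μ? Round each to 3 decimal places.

Posterior for μ is Normal. Precision-weighted mean: (1/2.3·-7.8 + 4/5.0·-9.83) / (1/2.3 + 4/5.0) = -9.115.
A Normal posterior is symmetric, so mode = mean.

posterior mode = -9.115, posterior expectation = -9.115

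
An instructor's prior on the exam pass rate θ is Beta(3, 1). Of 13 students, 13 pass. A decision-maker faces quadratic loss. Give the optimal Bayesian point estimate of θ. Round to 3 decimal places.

0.941

Posterior: Beta(3+13, 1+0) = Beta(16, 1).
Since β = 1 ≤ 1 and α > 1, the Beta density is monotone increasing on [0,1]; the mode is at 1.
Mean = 16/(16+1) = 0.941.
Quadratic loss ⇒ the optimal estimator is the posterior mean.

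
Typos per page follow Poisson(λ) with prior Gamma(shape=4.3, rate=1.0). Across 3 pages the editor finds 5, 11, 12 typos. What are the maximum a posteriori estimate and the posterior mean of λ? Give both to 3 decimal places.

Σ counts = 28. Posterior: Gamma(shape = 4.3+28 = 32.3, rate = 1.0+3 = 4.0).
Mode = (α−1)/β = 31.3/4.0 = 7.825.
Mean = α/β = 32.3/4.0 = 8.075.

MAP = 7.825; posterior mean = 8.075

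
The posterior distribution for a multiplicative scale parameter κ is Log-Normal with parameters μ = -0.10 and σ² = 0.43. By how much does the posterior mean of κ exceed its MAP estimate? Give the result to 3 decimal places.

0.533

Mode = exp(μ − σ²) = exp(-0.53) = 0.589.
Mean = exp(μ + σ²/2) = exp(0.115) = 1.122.
Difference = 1.122 − 0.589 = 0.533.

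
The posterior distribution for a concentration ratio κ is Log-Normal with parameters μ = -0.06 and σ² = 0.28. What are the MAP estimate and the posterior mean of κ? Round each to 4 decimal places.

Mode = exp(μ − σ²) = exp(-0.34) = 0.7118.
Mean = exp(μ + σ²/2) = exp(0.080) = 1.0833.

MAP = 0.7118; posterior mean = 1.0833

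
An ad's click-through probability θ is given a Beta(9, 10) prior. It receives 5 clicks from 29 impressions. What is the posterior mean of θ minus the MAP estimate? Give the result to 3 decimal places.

0.009

Posterior: Beta(9+5, 10+24) = Beta(14, 34).
Mode = (14−1)/(14+34−2) = 13/46 = 0.283.
Mean = 14/(14+34) = 14/48 = 0.292.
Difference = 0.292 − 0.283 = 0.009.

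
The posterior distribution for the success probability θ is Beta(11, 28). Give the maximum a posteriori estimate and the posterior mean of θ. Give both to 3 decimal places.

Mode = (11−1)/(11+28−2) = 10/37 = 0.270.
Mean = 11/(11+28) = 11/39 = 0.282.
The mean is pulled above the mode by the posterior's right skew.

θ_MAP = 0.270, E[θ|data] = 0.282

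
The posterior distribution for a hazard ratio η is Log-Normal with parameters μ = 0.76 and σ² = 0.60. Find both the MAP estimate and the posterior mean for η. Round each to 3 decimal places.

Mode = exp(μ − σ²) = exp(0.16) = 1.174.
Mean = exp(μ + σ²/2) = exp(1.060) = 2.886.

MAP estimate = 1.174, posterior mean = 2.886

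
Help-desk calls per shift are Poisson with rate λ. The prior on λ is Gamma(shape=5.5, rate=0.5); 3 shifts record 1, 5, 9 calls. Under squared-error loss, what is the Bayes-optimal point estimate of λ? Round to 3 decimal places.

5.857

Σ counts = 15. Posterior: Gamma(shape = 5.5+15 = 20.5, rate = 0.5+3 = 3.5).
Mode = (α−1)/β = 19.5/3.5 = 5.571.
Mean = α/β = 20.5/3.5 = 5.857.
Squared-error loss ⇒ the optimal estimator is the posterior mean.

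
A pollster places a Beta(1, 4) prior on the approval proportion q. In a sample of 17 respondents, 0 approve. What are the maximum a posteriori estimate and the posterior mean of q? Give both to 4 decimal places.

Posterior: Beta(1+0, 4+17) = Beta(1, 21).
Since α = 1 ≤ 1 and β > 1, the Beta density is monotone decreasing on [0,1]; the mode is at 0.
Mean = 1/(1+21) = 0.0455.

q_MAP = 0.0000, E[q|data] = 0.0455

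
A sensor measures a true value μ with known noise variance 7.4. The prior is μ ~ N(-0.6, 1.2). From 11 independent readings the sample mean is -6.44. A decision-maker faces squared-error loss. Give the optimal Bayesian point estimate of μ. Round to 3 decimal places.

Posterior for μ is Normal. Precision-weighted mean: (1/1.2·-0.6 + 11/7.4·-6.44) / (1/1.2 + 11/7.4) = -4.342.
A Normal posterior is symmetric, so mode = mean.
Squared-error loss ⇒ the optimal estimator is the posterior mean.

-4.342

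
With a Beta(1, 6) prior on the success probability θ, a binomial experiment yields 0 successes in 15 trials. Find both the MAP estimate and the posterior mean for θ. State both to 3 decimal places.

MAP estimate = 0.000, posterior mean = 0.045

Posterior: Beta(1+0, 6+15) = Beta(1, 21).
Since α = 1 ≤ 1 and β > 1, the Beta density is monotone decreasing on [0,1]; the mode is at 0.
Mean = 1/(1+21) = 0.045.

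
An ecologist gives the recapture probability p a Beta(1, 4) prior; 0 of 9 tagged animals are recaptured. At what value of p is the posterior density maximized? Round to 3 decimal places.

0.000

Posterior: Beta(1+0, 4+9) = Beta(1, 13).
Since α = 1 ≤ 1 and β > 1, the Beta density is monotone decreasing on [0,1]; the mode is at 0.
Mean = 1/(1+13) = 0.071.
This is the posterior mode — the MAP estimate.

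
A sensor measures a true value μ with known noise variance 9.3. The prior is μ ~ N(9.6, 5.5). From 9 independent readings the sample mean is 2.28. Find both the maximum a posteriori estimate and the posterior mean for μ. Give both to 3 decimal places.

Posterior for μ is Normal. Precision-weighted mean: (1/5.5·9.6 + 9/9.3·2.28) / (1/5.5 + 9/9.3) = 3.438.
A Normal posterior is symmetric, so mode = mean.

μ_MAP = 3.438, E[μ|data] = 3.438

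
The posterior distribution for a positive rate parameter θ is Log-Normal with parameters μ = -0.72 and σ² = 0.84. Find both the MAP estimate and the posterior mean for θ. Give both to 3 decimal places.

MAP: 0.210. Posterior mean: 0.741.

Mode = exp(μ − σ²) = exp(-1.56) = 0.210.
Mean = exp(μ + σ²/2) = exp(-0.300) = 0.741.
The mean is pulled above the mode by the posterior's right skew.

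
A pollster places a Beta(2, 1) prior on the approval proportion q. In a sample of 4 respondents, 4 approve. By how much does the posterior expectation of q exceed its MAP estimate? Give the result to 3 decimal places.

-0.143

Posterior: Beta(2+4, 1+0) = Beta(6, 1).
Since β = 1 ≤ 1 and α > 1, the Beta density is monotone increasing on [0,1]; the mode is at 1.
Mean = 6/(6+1) = 0.857.
Difference = 0.857 − 1.000 = -0.143.
Left-skewed posterior ⇒ mean < mode.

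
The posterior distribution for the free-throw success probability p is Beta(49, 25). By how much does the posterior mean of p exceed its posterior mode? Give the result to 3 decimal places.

-0.005

Mode = (49−1)/(49+25−2) = 48/72 = 0.667.
Mean = 49/(49+25) = 49/74 = 0.662.
Difference = 0.662 − 0.667 = -0.005.
Left-skewed posterior ⇒ mean < mode.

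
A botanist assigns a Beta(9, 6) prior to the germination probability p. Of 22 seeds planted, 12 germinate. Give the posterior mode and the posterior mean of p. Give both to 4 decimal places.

Posterior: Beta(9+12, 6+10) = Beta(21, 16).
Mode = (21−1)/(21+16−2) = 20/35 = 0.5714.
Mean = 21/(21+16) = 21/37 = 0.5676.

p_MAP = 0.5714, E[p|data] = 0.5676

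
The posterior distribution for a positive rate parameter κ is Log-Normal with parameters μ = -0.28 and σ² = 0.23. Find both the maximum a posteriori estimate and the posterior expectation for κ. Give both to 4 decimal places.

Mode = exp(μ − σ²) = exp(-0.51) = 0.6005.
Mean = exp(μ + σ²/2) = exp(-0.165) = 0.8479.

κ_MAP = 0.6005, E[κ|data] = 0.8479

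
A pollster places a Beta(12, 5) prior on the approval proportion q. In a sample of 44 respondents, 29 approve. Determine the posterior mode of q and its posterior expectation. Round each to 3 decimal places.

Posterior: Beta(12+29, 5+15) = Beta(41, 20).
Mode = (41−1)/(41+20−2) = 40/59 = 0.678.
Mean = 41/(41+20) = 41/61 = 0.672.

MAP = 0.678, posterior mean = 0.672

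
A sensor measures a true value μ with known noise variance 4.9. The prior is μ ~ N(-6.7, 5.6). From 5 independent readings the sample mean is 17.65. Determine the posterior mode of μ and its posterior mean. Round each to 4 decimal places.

MAP = 14.0234, posterior mean = 14.0234

Posterior for μ is Normal. Precision-weighted mean: (1/5.6·-6.7 + 5/4.9·17.65) / (1/5.6 + 5/4.9) = 14.0234.
A Normal posterior is symmetric, so mode = mean.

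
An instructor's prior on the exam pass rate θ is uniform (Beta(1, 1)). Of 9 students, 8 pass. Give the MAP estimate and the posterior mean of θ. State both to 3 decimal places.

MAP = 0.889, posterior mean = 0.818

Posterior: Beta(1+8, 1+1) = Beta(9, 2).
Mode = (9−1)/(9+2−2) = 8/9 = 0.889.
Mean = 9/(9+2) = 9/11 = 0.818.
Mode > mean: the posterior has a left tail.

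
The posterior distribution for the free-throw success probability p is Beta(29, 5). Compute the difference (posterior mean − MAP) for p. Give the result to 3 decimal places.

Mode = (29−1)/(29+5−2) = 28/32 = 0.875.
Mean = 29/(29+5) = 29/34 = 0.853.
Difference = 0.853 − 0.875 = -0.022.

-0.022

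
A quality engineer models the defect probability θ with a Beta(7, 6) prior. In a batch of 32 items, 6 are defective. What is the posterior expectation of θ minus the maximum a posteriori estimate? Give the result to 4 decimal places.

0.0098

Posterior: Beta(7+6, 6+26) = Beta(13, 32).
Mode = (13−1)/(13+32−2) = 12/43 = 0.2791.
Mean = 13/(13+32) = 13/45 = 0.2889.
Difference = 0.2889 − 0.2791 = 0.0098.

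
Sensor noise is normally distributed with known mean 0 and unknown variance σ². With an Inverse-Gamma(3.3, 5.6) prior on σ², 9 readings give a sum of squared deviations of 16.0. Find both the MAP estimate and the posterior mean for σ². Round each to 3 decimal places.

Posterior: Inverse-Gamma(shape = 3.3+9/2 = 7.8, scale = 5.6+16.0/2 = 13.6).
Mode = β/(α+1) = 13.6/8.8 = 1.545.
Mean = β/(α−1) = 13.6/6.8 = 2.000.
The mean is pulled above the mode by the posterior's right skew.

MAP estimate = 1.545, posterior mean = 2.000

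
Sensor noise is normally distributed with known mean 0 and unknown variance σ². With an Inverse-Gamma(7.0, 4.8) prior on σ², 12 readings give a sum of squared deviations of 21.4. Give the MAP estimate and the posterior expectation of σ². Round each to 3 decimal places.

Posterior: Inverse-Gamma(shape = 7.0+12/2 = 13.0, scale = 4.8+21.4/2 = 15.5).
Mode = β/(α+1) = 15.5/14.0 = 1.107.
Mean = β/(α−1) = 15.5/12.0 = 1.292.

MAP estimate = 1.107, posterior expectation = 1.292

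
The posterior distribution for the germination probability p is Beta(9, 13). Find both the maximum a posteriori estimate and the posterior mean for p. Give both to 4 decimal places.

p_MAP = 0.4000, E[p|data] = 0.4091

Mode = (9−1)/(9+13−2) = 8/20 = 0.4000.
Mean = 9/(9+13) = 9/22 = 0.4091.
The posterior is right-skewed, so the mean exceeds the mode.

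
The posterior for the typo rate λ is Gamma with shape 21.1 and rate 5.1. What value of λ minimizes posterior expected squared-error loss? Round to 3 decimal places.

Mode = (α−1)/β = 20.1/5.1 = 3.941.
Mean = α/β = 21.1/5.1 = 4.137.
Squared-error loss ⇒ the optimal estimator is the posterior mean.

4.137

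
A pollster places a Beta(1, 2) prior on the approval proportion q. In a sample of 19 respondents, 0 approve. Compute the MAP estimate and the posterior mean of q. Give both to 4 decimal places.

Posterior: Beta(1+0, 2+19) = Beta(1, 21).
Since α = 1 ≤ 1 and β > 1, the Beta density is monotone decreasing on [0,1]; the mode is at 0.
Mean = 1/(1+21) = 0.0455.

q_MAP = 0.0000, E[q|data] = 0.0455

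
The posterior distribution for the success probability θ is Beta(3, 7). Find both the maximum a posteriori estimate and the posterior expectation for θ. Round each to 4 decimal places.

θ_MAP = 0.2500, E[θ|data] = 0.3000

Mode = (3−1)/(3+7−2) = 2/8 = 0.2500.
Mean = 3/(3+7) = 3/10 = 0.3000.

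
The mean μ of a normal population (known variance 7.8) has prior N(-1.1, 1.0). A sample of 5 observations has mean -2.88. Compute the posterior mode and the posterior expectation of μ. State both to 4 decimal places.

Posterior for μ is Normal. Precision-weighted mean: (1/1.0·-1.1 + 5/7.8·-2.88) / (1/1.0 + 5/7.8) = -1.7953.
A Normal posterior is symmetric, so mode = mean.

MAP = -1.7953, posterior mean = -1.7953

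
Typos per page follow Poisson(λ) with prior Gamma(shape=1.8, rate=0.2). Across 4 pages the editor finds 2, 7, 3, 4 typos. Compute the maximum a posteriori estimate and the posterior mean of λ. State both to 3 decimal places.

Σ counts = 16. Posterior: Gamma(shape = 1.8+16 = 17.8, rate = 0.2+4 = 4.2).
Mode = (α−1)/β = 16.8/4.2 = 4.000.
Mean = α/β = 17.8/4.2 = 4.238.

MAP = 4.000, posterior mean = 4.238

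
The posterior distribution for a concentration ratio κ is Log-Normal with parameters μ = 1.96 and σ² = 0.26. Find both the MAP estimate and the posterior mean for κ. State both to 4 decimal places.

MAP estimate = 5.4739, posterior mean = 8.0849

Mode = exp(μ − σ²) = exp(1.70) = 5.4739.
Mean = exp(μ + σ²/2) = exp(2.090) = 8.0849.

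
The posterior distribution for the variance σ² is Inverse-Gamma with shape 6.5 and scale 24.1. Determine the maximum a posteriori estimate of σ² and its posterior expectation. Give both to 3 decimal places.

MAP = 3.213, posterior mean = 4.382

Mode = β/(α+1) = 24.1/7.5 = 3.213.
Mean = β/(α−1) = 24.1/5.5 = 4.382.
The posterior is right-skewed, so the mean exceeds the mode.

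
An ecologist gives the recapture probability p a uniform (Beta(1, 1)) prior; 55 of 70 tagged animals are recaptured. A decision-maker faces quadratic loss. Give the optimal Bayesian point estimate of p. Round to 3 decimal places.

Posterior: Beta(1+55, 1+15) = Beta(56, 16).
Mode = (56−1)/(56+16−2) = 55/70 = 0.786.
With a flat prior the MAP equals the MLE, 55/70.
Mean = 56/(56+16) = 56/72 = 0.778.
Quadratic loss ⇒ the optimal estimator is the posterior mean.

0.778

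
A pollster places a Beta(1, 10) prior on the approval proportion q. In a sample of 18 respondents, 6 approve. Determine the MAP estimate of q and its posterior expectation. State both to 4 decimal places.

Posterior: Beta(1+6, 10+12) = Beta(7, 22).
Mode = (7−1)/(7+22−2) = 6/27 = 0.2222.
Mean = 7/(7+22) = 7/29 = 0.2414.

MAP: 0.2222. Posterior mean: 0.2414.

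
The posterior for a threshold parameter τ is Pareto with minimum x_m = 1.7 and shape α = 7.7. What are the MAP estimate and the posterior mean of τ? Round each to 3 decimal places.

MAP = 1.700; posterior mean = 1.954

The Pareto density is strictly decreasing on [x_m, ∞), so the mode is x_m = 1.700.
Mean = α·x_m/(α−1) = 7.7·1.7/6.7 = 1.954.
Mean > mode: the posterior has a right tail.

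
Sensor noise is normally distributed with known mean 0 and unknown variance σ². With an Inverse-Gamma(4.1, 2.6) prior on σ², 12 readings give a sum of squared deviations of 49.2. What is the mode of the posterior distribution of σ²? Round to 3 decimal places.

Posterior: Inverse-Gamma(shape = 4.1+12/2 = 10.1, scale = 2.6+49.2/2 = 27.2).
Mode = β/(α+1) = 27.2/11.1 = 2.450.
Mean = β/(α−1) = 27.2/9.1 = 2.989.
This is the posterior mode — the MAP estimate.

2.450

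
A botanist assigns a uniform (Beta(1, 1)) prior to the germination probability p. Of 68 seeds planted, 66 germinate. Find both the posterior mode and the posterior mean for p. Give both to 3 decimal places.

MAP = 0.971, posterior mean = 0.957

Posterior: Beta(1+66, 1+2) = Beta(67, 3).
Mode = (67−1)/(67+3−2) = 66/68 = 0.971.
With a flat prior the MAP equals the MLE, 66/68.
Mean = 67/(67+3) = 67/70 = 0.957.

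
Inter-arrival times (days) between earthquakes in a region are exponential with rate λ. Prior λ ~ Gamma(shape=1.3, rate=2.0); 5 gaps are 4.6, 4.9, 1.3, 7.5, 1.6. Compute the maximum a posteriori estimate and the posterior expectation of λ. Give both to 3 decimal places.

MAP = 0.242, posterior mean = 0.288

Σ times = 19.9. Posterior: Gamma(shape = 1.3+5 = 6.3, rate = 2.0+19.9 = 21.9).
Mode = (α−1)/β = 5.3/21.9 = 0.242.
Mean = α/β = 6.3/21.9 = 0.288.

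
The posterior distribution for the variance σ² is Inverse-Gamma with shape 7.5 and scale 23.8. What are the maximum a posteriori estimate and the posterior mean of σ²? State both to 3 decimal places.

Mode = β/(α+1) = 23.8/8.5 = 2.800.
Mean = β/(α−1) = 23.8/6.5 = 3.662.
Right-skewed posterior ⇒ mode < mean.

σ²_MAP = 2.800, E[σ²|data] = 3.662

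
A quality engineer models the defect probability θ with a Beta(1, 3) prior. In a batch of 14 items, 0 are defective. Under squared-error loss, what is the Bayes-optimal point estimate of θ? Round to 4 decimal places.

Posterior: Beta(1+0, 3+14) = Beta(1, 17).
Since α = 1 ≤ 1 and β > 1, the Beta density is monotone decreasing on [0,1]; the mode is at 0.
Mean = 1/(1+17) = 0.0556.
Squared-error loss ⇒ the optimal estimator is the posterior mean.

0.0556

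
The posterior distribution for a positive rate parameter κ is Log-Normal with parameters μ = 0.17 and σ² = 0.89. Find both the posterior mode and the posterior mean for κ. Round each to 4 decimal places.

MAP: 0.4868. Posterior mean: 1.8497.

Mode = exp(μ − σ²) = exp(-0.72) = 0.4868.
Mean = exp(μ + σ²/2) = exp(0.615) = 1.8497.
Mean > mode: the posterior has a right tail.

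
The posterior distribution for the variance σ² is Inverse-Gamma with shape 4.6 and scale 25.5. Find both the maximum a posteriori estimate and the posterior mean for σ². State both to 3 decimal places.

Mode = β/(α+1) = 25.5/5.6 = 4.554.
Mean = β/(α−1) = 25.5/3.6 = 7.083.

MAP = 4.554; posterior mean = 7.083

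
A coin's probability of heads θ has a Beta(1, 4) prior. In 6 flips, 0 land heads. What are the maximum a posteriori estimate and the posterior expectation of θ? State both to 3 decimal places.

maximum a posteriori estimate = 0.000, posterior expectation = 0.091

Posterior: Beta(1+0, 4+6) = Beta(1, 10).
Since α = 1 ≤ 1 and β > 1, the Beta density is monotone decreasing on [0,1]; the mode is at 0.
Mean = 1/(1+10) = 0.091.
The mean is pulled above the mode by the posterior's right skew.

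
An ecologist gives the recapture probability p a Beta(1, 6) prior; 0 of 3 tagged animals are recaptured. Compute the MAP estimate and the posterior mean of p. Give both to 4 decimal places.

Posterior: Beta(1+0, 6+3) = Beta(1, 9).
Since α = 1 ≤ 1 and β > 1, the Beta density is monotone decreasing on [0,1]; the mode is at 0.
Mean = 1/(1+9) = 0.1000.

MAP = 0.0000, posterior mean = 0.1000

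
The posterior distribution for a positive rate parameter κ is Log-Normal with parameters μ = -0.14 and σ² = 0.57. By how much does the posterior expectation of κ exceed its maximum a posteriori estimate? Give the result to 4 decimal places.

Mode = exp(μ − σ²) = exp(-0.71) = 0.4916.
Mean = exp(μ + σ²/2) = exp(0.145) = 1.1560.
Difference = 1.1560 − 0.4916 = 0.6644.

0.6644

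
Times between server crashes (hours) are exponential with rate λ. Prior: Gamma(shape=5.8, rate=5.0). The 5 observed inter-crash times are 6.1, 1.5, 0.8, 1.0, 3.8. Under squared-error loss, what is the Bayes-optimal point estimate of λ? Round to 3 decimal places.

0.593

Σ times = 13.2. Posterior: Gamma(shape = 5.8+5 = 10.8, rate = 5.0+13.2 = 18.2).
Mode = (α−1)/β = 9.8/18.2 = 0.538.
Mean = α/β = 10.8/18.2 = 0.593.
Squared-error loss ⇒ the optimal estimator is the posterior mean.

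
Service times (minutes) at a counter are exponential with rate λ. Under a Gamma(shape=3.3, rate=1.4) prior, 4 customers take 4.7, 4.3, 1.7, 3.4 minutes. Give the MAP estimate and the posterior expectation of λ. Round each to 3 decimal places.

Σ times = 14.1. Posterior: Gamma(shape = 3.3+4 = 7.3, rate = 1.4+14.1 = 15.5).
Mode = (α−1)/β = 6.3/15.5 = 0.406.
Mean = α/β = 7.3/15.5 = 0.471.
Mean > mode: the posterior has a right tail.

MAP estimate = 0.406, posterior expectation = 0.471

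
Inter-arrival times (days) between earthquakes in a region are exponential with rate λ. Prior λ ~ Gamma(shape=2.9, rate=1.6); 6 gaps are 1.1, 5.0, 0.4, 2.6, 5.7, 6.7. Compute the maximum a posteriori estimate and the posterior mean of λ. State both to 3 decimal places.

MAP: 0.342. Posterior mean: 0.385.

Σ times = 21.5. Posterior: Gamma(shape = 2.9+6 = 8.9, rate = 1.6+21.5 = 23.1).
Mode = (α−1)/β = 7.9/23.1 = 0.342.
Mean = α/β = 8.9/23.1 = 0.385.
Mean > mode: the posterior has a right tail.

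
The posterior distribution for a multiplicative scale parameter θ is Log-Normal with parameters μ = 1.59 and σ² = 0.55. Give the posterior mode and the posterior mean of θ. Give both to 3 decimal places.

MAP = 2.829; posterior mean = 6.456

Mode = exp(μ − σ²) = exp(1.04) = 2.829.
Mean = exp(μ + σ²/2) = exp(1.865) = 6.456.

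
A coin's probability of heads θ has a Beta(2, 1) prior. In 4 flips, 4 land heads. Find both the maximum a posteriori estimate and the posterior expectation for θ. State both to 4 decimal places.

Posterior: Beta(2+4, 1+0) = Beta(6, 1).
Since β = 1 ≤ 1 and α > 1, the Beta density is monotone increasing on [0,1]; the mode is at 1.
Mean = 6/(6+1) = 0.8571.

maximum a posteriori estimate = 1.0000, posterior expectation = 0.8571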